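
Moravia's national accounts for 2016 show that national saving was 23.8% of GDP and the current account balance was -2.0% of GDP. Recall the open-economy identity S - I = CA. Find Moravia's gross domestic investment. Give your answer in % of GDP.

S - I = CA (net lending to the rest of the world).
I = S - CA = 23.8 - (-2.0) = 25.8

25.8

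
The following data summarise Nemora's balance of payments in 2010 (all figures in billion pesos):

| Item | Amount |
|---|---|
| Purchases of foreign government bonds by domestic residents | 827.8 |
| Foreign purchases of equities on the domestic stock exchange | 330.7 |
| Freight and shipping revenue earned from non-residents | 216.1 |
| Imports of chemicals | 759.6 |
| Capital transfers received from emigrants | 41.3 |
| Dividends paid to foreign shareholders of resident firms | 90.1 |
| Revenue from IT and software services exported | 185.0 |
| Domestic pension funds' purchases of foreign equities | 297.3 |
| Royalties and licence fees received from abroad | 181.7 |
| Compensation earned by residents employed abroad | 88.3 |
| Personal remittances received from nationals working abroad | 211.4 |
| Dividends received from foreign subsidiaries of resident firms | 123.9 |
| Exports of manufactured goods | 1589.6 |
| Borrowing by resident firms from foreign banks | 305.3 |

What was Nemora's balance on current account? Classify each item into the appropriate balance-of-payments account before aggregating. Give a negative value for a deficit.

Goods: -759.6 + 1589.6 = 830.0
Services: 181.7 + 185.0 + 216.1 = 582.8
Primary income: -90.1 + 88.3 + 123.9 = 122.1
Secondary income: 211.4
Current account = 830.0 + 582.8 + 122.1 + 211.4 = 1746.3
(Excluded from the current account — financial account: purchases of foreign government bonds by domestic residents 827.8, foreign purchases of equities on the domestic stock exchange 330.7, domestic pension funds' purchases of foreign equities 297.3, borrowing by resident firms from foreign banks 305.3; capital account: capital transfers received from emigrants 41.3.)

1746.3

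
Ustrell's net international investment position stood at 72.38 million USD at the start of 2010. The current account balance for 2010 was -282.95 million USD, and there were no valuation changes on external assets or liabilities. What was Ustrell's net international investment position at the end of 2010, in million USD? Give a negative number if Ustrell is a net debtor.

-210.57

With no valuation effects, change in NIIP = current account = -282.95
End-of-year NIIP = 72.38 + (-282.95) = -210.57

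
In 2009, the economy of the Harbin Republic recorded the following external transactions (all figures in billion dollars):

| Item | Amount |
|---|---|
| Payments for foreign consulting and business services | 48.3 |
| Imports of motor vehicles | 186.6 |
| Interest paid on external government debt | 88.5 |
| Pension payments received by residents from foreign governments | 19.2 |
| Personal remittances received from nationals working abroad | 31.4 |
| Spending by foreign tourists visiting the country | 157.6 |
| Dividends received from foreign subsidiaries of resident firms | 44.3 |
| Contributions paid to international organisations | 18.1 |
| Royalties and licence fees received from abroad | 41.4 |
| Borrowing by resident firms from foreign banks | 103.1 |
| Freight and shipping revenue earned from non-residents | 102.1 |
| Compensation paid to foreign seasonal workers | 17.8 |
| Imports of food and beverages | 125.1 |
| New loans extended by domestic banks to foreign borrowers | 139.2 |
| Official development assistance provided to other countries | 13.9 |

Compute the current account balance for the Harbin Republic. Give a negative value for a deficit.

Goods: -186.6 - 125.1 = -311.7
Services: 157.6 + 102.1 - 48.3 + 41.4 = 252.8
Primary income: -17.8 + 44.3 - 88.5 = -62.0
Secondary income: 19.2 - 13.9 - 18.1 + 31.4 = 18.6
Current account = (-311.7) + 252.8 + (-62.0) + 18.6 = -102.3
(Excluded from the current account — financial account: borrowing by resident firms from foreign banks 103.1, new loans extended by domestic banks to foreign borrowers 139.2.)

-102.3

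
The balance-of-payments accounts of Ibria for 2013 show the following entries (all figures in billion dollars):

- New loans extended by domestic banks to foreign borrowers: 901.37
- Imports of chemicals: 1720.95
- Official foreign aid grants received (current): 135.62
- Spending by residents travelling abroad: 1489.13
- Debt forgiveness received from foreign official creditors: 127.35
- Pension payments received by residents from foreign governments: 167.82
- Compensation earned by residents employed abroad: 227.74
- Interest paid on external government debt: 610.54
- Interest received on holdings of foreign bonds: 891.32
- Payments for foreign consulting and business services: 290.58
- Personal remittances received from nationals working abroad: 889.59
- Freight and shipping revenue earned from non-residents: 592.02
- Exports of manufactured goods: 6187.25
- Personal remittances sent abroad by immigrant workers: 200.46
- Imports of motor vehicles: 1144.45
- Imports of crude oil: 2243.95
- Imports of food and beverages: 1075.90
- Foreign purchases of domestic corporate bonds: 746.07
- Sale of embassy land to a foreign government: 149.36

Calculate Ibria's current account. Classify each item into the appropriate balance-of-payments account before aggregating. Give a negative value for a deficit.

315.40

Goods: -1144.45 + 6187.25 - 1075.90 - 1720.95 - 2243.95 = 2.00
Services: -1489.13 + 592.02 - 290.58 = -1187.69
Primary income: 891.32 + 227.74 - 610.54 = 508.52
Secondary income: 889.59 + 167.82 + 135.62 - 200.46 = 992.57
Current account = 2.00 + (-1187.69) + 508.52 + 992.57 = 315.40
(Excluded from the current account — financial account: new loans extended by domestic banks to foreign borrowers 901.37, foreign purchases of domestic corporate bonds 746.07; capital account: debt forgiveness received from foreign official creditors 127.35, sale of embassy land to a foreign government 149.36.)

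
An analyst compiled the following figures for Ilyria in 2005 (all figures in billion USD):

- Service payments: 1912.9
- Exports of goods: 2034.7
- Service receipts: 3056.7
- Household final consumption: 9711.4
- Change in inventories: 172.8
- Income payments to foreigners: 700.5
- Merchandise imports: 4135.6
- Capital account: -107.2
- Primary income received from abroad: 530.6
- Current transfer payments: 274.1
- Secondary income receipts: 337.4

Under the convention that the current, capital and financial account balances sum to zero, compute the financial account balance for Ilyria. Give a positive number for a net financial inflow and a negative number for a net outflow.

1170.9

Goods balance = 2034.7 - 4135.6 = -2100.9
Services balance = 3056.7 - 1912.9 = 1143.8
Trade balance (goods + services) = -2100.9 + 1143.8 = -957.1
Net primary income = 530.6 - 700.5 = -169.9
Net secondary income = 337.4 - 274.1 = 63.3
Current account = -957.1 + (-169.9) + 63.3 = -1063.7
Financial account = -(-1063.7 + (-107.2)) = 1170.9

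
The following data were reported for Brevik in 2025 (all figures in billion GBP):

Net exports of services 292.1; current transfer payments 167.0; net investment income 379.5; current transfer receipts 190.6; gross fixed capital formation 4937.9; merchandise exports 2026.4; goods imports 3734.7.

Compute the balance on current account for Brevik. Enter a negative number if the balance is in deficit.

-1013.1

Goods balance = 2026.4 - 3734.7 = -1708.3
Services balance = 292.1
Trade balance (goods + services) = -1708.3 + 292.1 = -1416.2
Net primary income = 379.5
Net secondary income = 190.6 - 167.0 = 23.6
Current account = -1416.2 + 379.5 + 23.6 = -1013.1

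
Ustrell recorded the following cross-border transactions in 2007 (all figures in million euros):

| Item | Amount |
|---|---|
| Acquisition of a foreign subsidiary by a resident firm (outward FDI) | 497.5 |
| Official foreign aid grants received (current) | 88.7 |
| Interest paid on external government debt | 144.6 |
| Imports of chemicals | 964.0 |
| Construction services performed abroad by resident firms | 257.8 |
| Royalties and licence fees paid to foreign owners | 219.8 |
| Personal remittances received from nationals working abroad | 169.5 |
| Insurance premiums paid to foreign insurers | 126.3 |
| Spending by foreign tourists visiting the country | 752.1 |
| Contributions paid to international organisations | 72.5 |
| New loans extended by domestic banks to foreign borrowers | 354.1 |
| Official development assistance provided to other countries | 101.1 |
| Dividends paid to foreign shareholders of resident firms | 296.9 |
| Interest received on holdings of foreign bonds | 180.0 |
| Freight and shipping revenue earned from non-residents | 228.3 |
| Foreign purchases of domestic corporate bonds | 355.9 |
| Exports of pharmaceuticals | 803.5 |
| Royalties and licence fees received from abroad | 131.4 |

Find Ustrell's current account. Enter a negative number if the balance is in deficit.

686.1

Goods: 803.5 - 964.0 = -160.5
Services: -219.8 - 126.3 + 752.1 + 228.3 + 131.4 + 257.8 = 1023.5
Primary income: -296.9 - 144.6 + 180.0 = -261.5
Secondary income: -101.1 - 72.5 + 169.5 + 88.7 = 84.6
Current account = (-160.5) + 1023.5 + (-261.5) + 84.6 = 686.1
(Excluded from the current account — financial account: acquisition of a foreign subsidiary by a resident firm (outward FDI) 497.5, new loans extended by domestic banks to foreign borrowers 354.1, foreign purchases of domestic corporate bonds 355.9.)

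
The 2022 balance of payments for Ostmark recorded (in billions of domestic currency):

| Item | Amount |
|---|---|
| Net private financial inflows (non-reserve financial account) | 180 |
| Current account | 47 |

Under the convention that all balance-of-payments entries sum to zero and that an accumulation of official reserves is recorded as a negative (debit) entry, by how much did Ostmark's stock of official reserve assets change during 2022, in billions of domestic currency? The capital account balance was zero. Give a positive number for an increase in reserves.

227

Official reserve transactions balance = -(47 + 180) = -227
An accumulation of reserves is recorded as a debit (negative entry), so the change in the stock of reserves is the negative of that balance.
Change in official reserves = -(-227) = 227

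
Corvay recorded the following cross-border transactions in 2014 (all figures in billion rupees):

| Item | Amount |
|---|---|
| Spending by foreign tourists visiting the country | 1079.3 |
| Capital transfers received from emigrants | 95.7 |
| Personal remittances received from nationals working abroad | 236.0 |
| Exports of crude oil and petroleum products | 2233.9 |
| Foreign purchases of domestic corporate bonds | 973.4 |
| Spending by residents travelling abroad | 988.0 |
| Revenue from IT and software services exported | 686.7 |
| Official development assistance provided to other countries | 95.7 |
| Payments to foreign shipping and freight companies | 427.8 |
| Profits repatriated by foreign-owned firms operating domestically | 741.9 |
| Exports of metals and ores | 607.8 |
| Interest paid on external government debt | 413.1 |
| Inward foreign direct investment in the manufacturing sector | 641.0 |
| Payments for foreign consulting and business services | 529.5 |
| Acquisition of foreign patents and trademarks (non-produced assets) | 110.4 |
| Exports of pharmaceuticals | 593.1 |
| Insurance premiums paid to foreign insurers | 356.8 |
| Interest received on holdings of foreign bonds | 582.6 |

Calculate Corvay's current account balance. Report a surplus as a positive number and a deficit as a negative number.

2466.6

Goods: 593.1 + 607.8 + 2233.9 = 3434.8
Services: -988.0 - 427.8 - 356.8 + 1079.3 - 529.5 + 686.7 = -536.1
Primary income: 582.6 - 413.1 - 741.9 = -572.4
Secondary income: 236.0 - 95.7 = 140.3
Current account = 3434.8 + (-536.1) + (-572.4) + 140.3 = 2466.6
(Excluded from the current account — capital account: capital transfers received from emigrants 95.7, acquisition of foreign patents and trademarks (non-produced assets) 110.4; financial account: foreign purchases of domestic corporate bonds 973.4, inward foreign direct investment in the manufacturing sector 641.0.)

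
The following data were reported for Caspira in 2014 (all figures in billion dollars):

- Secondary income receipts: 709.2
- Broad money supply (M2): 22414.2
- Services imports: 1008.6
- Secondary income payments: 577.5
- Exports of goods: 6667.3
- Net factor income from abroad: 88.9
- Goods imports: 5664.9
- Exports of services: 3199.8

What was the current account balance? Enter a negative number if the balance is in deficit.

3414.2

Goods balance = 6667.3 - 5664.9 = 1002.4
Services balance = 3199.8 - 1008.6 = 2191.2
Trade balance (goods + services) = 1002.4 + 2191.2 = 3193.6
Net primary income = 88.9
Net secondary income = 709.2 - 577.5 = 131.7
Current account = 3193.6 + 88.9 + 131.7 = 3414.2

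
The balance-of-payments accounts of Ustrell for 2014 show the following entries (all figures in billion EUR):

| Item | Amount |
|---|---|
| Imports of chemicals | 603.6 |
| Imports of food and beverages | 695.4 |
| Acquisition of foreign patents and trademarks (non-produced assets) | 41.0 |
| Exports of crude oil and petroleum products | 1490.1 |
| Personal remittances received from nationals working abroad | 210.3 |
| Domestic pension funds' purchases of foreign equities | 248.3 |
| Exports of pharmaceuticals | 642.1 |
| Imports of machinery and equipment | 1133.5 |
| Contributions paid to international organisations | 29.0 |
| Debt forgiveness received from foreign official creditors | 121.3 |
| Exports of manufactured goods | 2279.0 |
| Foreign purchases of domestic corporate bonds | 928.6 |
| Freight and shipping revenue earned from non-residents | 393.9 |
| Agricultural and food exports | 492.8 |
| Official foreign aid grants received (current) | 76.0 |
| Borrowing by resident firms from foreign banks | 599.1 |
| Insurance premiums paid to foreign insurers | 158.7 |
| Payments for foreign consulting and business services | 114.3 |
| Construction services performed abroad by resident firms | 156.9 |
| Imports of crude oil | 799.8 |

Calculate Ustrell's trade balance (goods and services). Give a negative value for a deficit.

1949.5

Goods: 492.8 - 603.6 - 799.8 + 642.1 - 695.4 + 1490.1 - 1133.5 + 2279.0 = 1671.7
Services: 156.9 - 158.7 + 393.9 - 114.3 = 277.8
Trade balance = 1671.7 + 277.8 = 1949.5
(Excluded from the trade balance — capital account: acquisition of foreign patents and trademarks (non-produced assets) 41.0, debt forgiveness received from foreign official creditors 121.3; secondary income: personal remittances received from nationals working abroad 210.3, contributions paid to international organisations 29.0, official foreign aid grants received (current) 76.0; financial account: domestic pension funds' purchases of foreign equities 248.3, foreign purchases of domestic corporate bonds 928.6, borrowing by resident firms from foreign banks 599.1.)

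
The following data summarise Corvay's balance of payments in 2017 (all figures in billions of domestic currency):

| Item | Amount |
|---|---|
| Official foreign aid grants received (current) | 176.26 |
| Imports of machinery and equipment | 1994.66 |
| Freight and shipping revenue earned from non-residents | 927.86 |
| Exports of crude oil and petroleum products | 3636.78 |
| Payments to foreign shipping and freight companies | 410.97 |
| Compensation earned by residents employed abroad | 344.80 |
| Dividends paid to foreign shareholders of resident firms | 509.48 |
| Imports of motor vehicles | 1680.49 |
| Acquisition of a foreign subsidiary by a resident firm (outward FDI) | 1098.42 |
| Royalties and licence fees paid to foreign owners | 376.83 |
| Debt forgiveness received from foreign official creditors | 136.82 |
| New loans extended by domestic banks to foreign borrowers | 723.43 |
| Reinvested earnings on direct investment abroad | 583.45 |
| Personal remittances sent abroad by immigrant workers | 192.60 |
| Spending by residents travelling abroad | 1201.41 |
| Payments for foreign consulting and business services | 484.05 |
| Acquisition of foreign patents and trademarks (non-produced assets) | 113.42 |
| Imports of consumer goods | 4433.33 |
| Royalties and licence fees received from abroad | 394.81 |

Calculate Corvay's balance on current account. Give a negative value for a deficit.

-5219.86

Goods: 3636.78 - 1680.49 - 1994.66 - 4433.33 = -4471.70
Services: 927.86 - 484.05 - 1201.41 + 394.81 - 376.83 - 410.97 = -1150.59
Primary income: 344.80 + 583.45 - 509.48 = 418.77
Secondary income: 176.26 - 192.60 = -16.34
Current account = (-4471.70) + (-1150.59) + 418.77 + (-16.34) = -5219.86
(Excluded from the current account — financial account: acquisition of a foreign subsidiary by a resident firm (outward FDI) 1098.42, new loans extended by domestic banks to foreign borrowers 723.43; capital account: debt forgiveness received from foreign official creditors 136.82, acquisition of foreign patents and trademarks (non-produced assets) 113.42.)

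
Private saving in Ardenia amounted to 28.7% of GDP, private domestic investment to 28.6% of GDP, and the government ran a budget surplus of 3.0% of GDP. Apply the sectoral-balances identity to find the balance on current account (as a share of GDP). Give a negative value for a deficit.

3.1

By the sectoral-balances identity, CA = (S_private - I) + (T - G).
Private balance = 28.7 - 28.6 = 0.1
Government balance (T - G) = 3.0
CA = 0.1 + 3.0 = 3.1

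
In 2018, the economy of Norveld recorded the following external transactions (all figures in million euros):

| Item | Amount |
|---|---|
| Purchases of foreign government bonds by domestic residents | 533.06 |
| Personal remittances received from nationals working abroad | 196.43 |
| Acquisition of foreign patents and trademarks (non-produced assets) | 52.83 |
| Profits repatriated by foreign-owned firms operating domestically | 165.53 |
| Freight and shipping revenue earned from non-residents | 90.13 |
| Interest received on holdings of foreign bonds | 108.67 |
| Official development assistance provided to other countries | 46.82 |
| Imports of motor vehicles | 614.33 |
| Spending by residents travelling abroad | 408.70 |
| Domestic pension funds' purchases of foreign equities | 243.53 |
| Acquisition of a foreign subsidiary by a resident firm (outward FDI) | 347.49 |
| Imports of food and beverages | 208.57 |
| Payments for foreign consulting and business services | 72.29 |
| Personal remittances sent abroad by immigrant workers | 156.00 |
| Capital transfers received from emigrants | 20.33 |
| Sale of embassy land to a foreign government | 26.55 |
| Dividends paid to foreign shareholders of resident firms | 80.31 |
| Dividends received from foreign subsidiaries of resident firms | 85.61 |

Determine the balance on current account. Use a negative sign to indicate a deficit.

-1271.71

Goods: -614.33 - 208.57 = -822.90
Services: -408.70 + 90.13 - 72.29 = -390.86
Primary income: -165.53 + 85.61 + 108.67 - 80.31 = -51.56
Secondary income: 196.43 - 46.82 - 156.00 = -6.39
Current account = (-822.90) + (-390.86) + (-51.56) + (-6.39) = -1271.71
(Excluded from the current account — financial account: purchases of foreign government bonds by domestic residents 533.06, domestic pension funds' purchases of foreign equities 243.53, acquisition of a foreign subsidiary by a resident firm (outward FDI) 347.49; capital account: acquisition of foreign patents and trademarks (non-produced assets) 52.83, capital transfers received from emigrants 20.33, sale of embassy land to a foreign government 26.55.)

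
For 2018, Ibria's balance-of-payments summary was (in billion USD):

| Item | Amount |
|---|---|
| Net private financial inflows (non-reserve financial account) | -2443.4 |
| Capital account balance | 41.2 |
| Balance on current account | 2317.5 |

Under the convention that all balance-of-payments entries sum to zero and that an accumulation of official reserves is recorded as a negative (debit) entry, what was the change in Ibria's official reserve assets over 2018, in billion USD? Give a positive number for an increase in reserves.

Official reserve transactions balance = -(2317.5 + 41.2 + (-2443.4)) = 84.7
An accumulation of reserves is recorded as a debit (negative entry), so the change in the stock of reserves is the negative of that balance.
Change in official reserves = -(84.7) = -84.7

-84.7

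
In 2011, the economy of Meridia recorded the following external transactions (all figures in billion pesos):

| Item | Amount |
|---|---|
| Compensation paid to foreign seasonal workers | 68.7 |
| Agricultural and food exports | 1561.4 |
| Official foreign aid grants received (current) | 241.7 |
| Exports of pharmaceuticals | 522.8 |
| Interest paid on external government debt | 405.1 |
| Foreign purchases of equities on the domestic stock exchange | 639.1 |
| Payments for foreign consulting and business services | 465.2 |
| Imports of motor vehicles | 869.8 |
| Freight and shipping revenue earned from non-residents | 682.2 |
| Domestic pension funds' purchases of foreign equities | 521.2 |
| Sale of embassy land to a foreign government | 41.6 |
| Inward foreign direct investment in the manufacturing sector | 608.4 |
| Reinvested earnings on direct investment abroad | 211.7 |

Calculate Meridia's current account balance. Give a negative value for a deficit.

1411.0

Goods: -869.8 + 1561.4 + 522.8 = 1214.4
Services: 682.2 - 465.2 = 217.0
Primary income: 211.7 - 68.7 - 405.1 = -262.1
Secondary income: 241.7
Current account = 1214.4 + 217.0 + (-262.1) + 241.7 = 1411.0
(Excluded from the current account — financial account: foreign purchases of equities on the domestic stock exchange 639.1, domestic pension funds' purchases of foreign equities 521.2, inward foreign direct investment in the manufacturing sector 608.4; capital account: sale of embassy land to a foreign government 41.6.)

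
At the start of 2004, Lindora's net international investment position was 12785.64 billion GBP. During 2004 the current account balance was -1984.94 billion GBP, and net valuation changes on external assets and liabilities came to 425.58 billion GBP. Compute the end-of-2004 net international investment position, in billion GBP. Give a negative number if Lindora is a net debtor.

Change in NIIP = current account + net valuation change = -1984.94 + 425.58 = -1559.36
End-of-year NIIP = 12785.64 + (-1559.36) = 11226.28

11226.28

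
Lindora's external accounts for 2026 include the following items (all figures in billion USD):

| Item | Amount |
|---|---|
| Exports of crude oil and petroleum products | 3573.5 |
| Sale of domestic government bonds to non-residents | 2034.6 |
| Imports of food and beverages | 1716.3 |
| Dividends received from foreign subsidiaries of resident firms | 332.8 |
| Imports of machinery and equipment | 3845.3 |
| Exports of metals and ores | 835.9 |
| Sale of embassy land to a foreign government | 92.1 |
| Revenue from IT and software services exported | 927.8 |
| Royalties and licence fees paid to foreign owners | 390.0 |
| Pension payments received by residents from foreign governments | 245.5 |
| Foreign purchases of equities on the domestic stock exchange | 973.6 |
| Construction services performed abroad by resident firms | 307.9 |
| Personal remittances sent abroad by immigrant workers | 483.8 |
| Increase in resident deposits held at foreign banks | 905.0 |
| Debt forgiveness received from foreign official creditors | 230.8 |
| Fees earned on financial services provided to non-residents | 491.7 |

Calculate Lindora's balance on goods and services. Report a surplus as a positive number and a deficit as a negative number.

Goods: -3845.3 - 1716.3 + 3573.5 + 835.9 = -1152.2
Services: 491.7 + 307.9 - 390.0 + 927.8 = 1337.4
Trade balance = -1152.2 + 1337.4 = 185.2
(Excluded from the trade balance — financial account: sale of domestic government bonds to non-residents 2034.6, foreign purchases of equities on the domestic stock exchange 973.6, increase in resident deposits held at foreign banks 905.0; primary income: dividends received from foreign subsidiaries of resident firms 332.8; capital account: sale of embassy land to a foreign government 92.1, debt forgiveness received from foreign official creditors 230.8; secondary income: pension payments received by residents from foreign governments 245.5, personal remittances sent abroad by immigrant workers 483.8.)

185.2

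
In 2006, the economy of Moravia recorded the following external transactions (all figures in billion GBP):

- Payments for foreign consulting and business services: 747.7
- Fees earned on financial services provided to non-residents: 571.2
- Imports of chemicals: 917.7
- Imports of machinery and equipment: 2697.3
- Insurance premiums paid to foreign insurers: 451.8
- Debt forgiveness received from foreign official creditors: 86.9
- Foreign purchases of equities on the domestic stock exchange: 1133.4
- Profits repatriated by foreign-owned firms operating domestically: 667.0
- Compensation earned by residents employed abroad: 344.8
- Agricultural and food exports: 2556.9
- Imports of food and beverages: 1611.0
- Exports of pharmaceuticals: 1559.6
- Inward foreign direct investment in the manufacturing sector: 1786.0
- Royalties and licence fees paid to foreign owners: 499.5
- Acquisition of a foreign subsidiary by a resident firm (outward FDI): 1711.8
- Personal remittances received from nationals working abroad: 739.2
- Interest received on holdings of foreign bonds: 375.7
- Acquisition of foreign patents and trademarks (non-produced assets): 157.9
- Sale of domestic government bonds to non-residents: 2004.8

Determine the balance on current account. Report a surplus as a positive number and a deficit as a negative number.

Goods: -1611.0 + 2556.9 - 2697.3 + 1559.6 - 917.7 = -1109.5
Services: -747.7 - 451.8 - 499.5 + 571.2 = -1127.8
Primary income: -667.0 + 375.7 + 344.8 = 53.5
Secondary income: 739.2
Current account = (-1109.5) + (-1127.8) + 53.5 + 739.2 = -1444.6
(Excluded from the current account — capital account: debt forgiveness received from foreign official creditors 86.9, acquisition of foreign patents and trademarks (non-produced assets) 157.9; financial account: foreign purchases of equities on the domestic stock exchange 1133.4, inward foreign direct investment in the manufacturing sector 1786.0, acquisition of a foreign subsidiary by a resident firm (outward FDI) 1711.8, sale of domestic government bonds to non-residents 2004.8.)

-1444.6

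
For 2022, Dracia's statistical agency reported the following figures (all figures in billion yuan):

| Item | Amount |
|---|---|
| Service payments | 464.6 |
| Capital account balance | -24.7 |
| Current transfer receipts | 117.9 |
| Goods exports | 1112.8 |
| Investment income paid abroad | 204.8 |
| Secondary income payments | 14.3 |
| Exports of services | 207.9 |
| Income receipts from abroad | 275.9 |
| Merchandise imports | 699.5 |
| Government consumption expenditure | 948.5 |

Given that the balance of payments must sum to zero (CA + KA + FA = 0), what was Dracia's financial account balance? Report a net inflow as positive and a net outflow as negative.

-306.6

Goods balance = 1112.8 - 699.5 = 413.3
Services balance = 207.9 - 464.6 = -256.7
Trade balance (goods + services) = 413.3 + (-256.7) = 156.6
Net primary income = 275.9 - 204.8 = 71.1
Net secondary income = 117.9 - 14.3 = 103.6
Current account = 156.6 + 71.1 + 103.6 = 331.3
Financial account = -(331.3 + (-24.7)) = -306.6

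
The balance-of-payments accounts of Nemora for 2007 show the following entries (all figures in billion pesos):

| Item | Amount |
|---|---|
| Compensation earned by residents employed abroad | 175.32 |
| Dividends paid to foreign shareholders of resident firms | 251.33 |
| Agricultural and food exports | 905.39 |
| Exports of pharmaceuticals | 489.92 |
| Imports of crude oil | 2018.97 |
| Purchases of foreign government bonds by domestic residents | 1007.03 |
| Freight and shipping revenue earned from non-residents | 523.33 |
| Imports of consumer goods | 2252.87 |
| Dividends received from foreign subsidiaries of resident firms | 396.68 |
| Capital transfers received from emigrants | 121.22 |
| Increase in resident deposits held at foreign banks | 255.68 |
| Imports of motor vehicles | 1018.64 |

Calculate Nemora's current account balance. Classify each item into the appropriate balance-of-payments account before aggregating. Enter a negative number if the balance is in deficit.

-3051.17

Goods: 905.39 - 1018.64 + 489.92 - 2018.97 - 2252.87 = -3895.17
Services: 523.33
Primary income: 175.32 + 396.68 - 251.33 = 320.67
Current account = (-3895.17) + 523.33 + 320.67 = -3051.17
(Excluded from the current account — financial account: purchases of foreign government bonds by domestic residents 1007.03, increase in resident deposits held at foreign banks 255.68; capital account: capital transfers received from emigrants 121.22.)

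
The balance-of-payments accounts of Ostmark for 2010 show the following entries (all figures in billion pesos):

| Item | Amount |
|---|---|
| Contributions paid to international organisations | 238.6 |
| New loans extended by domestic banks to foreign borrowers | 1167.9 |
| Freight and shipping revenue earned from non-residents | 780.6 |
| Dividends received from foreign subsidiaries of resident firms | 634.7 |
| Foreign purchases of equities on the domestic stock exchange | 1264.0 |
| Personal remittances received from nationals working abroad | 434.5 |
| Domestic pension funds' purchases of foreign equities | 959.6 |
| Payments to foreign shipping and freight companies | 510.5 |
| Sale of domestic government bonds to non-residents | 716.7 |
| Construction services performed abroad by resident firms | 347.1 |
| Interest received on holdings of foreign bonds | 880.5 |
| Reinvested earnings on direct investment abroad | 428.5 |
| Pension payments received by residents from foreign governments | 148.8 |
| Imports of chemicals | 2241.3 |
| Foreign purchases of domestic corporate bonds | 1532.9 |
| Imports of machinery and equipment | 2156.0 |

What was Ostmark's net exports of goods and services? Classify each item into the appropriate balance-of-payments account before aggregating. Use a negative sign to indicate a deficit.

-3780.1

Goods: -2241.3 - 2156.0 = -4397.3
Services: -510.5 + 780.6 + 347.1 = 617.2
Trade balance = -4397.3 + 617.2 = -3780.1
(Excluded from the trade balance — secondary income: contributions paid to international organisations 238.6, personal remittances received from nationals working abroad 434.5, pension payments received by residents from foreign governments 148.8; financial account: new loans extended by domestic banks to foreign borrowers 1167.9, foreign purchases of equities on the domestic stock exchange 1264.0, domestic pension funds' purchases of foreign equities 959.6, sale of domestic government bonds to non-residents 716.7, foreign purchases of domestic corporate bonds 1532.9; primary income: dividends received from foreign subsidiaries of resident firms 634.7, interest received on holdings of foreign bonds 880.5, reinvested earnings on direct investment abroad 428.5.)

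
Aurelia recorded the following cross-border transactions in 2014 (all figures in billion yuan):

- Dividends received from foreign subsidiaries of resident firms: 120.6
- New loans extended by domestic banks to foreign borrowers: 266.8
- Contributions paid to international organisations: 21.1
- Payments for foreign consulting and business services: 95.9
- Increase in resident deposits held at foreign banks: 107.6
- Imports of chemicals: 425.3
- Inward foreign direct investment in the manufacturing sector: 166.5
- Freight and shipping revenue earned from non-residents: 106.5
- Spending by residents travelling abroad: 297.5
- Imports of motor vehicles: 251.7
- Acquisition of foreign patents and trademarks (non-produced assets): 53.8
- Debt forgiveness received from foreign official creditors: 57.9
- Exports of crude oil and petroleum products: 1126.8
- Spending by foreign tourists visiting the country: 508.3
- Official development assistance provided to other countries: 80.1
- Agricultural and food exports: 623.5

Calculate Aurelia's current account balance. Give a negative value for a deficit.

Goods: -251.7 - 425.3 + 623.5 + 1126.8 = 1073.3
Services: 508.3 - 297.5 + 106.5 - 95.9 = 221.4
Primary income: 120.6
Secondary income: -21.1 - 80.1 = -101.2
Current account = 1073.3 + 221.4 + 120.6 + (-101.2) = 1314.1
(Excluded from the current account — financial account: new loans extended by domestic banks to foreign borrowers 266.8, increase in resident deposits held at foreign banks 107.6, inward foreign direct investment in the manufacturing sector 166.5; capital account: acquisition of foreign patents and trademarks (non-produced assets) 53.8, debt forgiveness received from foreign official creditors 57.9.)

1314.1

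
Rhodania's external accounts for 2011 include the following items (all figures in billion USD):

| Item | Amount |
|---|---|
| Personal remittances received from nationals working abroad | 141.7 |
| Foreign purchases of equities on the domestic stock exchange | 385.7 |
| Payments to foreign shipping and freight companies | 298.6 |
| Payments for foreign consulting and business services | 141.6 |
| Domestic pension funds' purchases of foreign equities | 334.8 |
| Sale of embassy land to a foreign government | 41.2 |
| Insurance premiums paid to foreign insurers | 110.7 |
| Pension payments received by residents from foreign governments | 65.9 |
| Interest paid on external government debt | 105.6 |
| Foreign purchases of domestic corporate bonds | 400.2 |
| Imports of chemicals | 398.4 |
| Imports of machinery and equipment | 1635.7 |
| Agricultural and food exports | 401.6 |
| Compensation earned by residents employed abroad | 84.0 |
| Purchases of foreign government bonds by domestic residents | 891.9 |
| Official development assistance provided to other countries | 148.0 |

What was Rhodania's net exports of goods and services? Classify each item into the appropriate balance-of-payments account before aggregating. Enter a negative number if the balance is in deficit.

-2183.4

Goods: -398.4 - 1635.7 + 401.6 = -1632.5
Services: -298.6 - 110.7 - 141.6 = -550.9
Trade balance = -1632.5 + (-550.9) = -2183.4
(Excluded from the trade balance — secondary income: personal remittances received from nationals working abroad 141.7, pension payments received by residents from foreign governments 65.9, official development assistance provided to other countries 148.0; financial account: foreign purchases of equities on the domestic stock exchange 385.7, domestic pension funds' purchases of foreign equities 334.8, foreign purchases of domestic corporate bonds 400.2, purchases of foreign government bonds by domestic residents 891.9; capital account: sale of embassy land to a foreign government 41.2; primary income: interest paid on external government debt 105.6, compensation earned by residents employed abroad 84.0.)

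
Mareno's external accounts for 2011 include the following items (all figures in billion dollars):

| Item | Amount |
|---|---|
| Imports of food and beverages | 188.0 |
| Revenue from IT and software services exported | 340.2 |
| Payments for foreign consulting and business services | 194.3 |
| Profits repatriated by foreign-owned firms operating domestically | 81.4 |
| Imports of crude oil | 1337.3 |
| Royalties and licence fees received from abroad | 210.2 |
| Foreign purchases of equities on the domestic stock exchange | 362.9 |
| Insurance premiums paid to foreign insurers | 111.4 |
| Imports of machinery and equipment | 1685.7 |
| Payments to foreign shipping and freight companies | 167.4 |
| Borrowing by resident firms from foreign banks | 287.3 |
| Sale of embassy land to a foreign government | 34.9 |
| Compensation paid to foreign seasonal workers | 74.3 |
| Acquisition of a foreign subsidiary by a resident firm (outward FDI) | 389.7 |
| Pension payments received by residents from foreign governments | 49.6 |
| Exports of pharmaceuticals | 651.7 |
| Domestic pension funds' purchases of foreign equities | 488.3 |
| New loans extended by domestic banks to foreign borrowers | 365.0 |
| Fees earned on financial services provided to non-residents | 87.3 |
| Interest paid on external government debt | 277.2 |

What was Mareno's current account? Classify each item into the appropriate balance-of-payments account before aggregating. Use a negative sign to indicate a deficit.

-2778.0

Goods: -1685.7 + 651.7 - 188.0 - 1337.3 = -2559.3
Services: -194.3 - 167.4 + 340.2 + 87.3 + 210.2 - 111.4 = 164.6
Primary income: -277.2 - 74.3 - 81.4 = -432.9
Secondary income: 49.6
Current account = (-2559.3) + 164.6 + (-432.9) + 49.6 = -2778.0
(Excluded from the current account — financial account: foreign purchases of equities on the domestic stock exchange 362.9, borrowing by resident firms from foreign banks 287.3, acquisition of a foreign subsidiary by a resident firm (outward FDI) 389.7, domestic pension funds' purchases of foreign equities 488.3, new loans extended by domestic banks to foreign borrowers 365.0; capital account: sale of embassy land to a foreign government 34.9.)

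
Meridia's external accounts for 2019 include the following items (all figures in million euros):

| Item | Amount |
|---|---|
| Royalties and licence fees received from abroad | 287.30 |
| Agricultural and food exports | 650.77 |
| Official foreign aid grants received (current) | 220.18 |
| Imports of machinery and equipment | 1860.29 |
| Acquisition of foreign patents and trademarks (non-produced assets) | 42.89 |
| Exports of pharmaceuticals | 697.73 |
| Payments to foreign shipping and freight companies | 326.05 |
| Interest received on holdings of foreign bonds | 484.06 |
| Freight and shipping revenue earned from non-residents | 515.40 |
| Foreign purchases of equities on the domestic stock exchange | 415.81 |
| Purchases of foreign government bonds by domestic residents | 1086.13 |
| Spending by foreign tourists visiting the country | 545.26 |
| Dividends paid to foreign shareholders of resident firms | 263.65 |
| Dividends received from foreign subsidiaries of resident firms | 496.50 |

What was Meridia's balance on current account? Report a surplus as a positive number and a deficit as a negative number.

Goods: -1860.29 + 650.77 + 697.73 = -511.79
Services: 515.40 - 326.05 + 287.30 + 545.26 = 1021.91
Primary income: -263.65 + 484.06 + 496.50 = 716.91
Secondary income: 220.18
Current account = (-511.79) + 1021.91 + 716.91 + 220.18 = 1447.21
(Excluded from the current account — capital account: acquisition of foreign patents and trademarks (non-produced assets) 42.89; financial account: foreign purchases of equities on the domestic stock exchange 415.81, purchases of foreign government bonds by domestic residents 1086.13.)

1447.21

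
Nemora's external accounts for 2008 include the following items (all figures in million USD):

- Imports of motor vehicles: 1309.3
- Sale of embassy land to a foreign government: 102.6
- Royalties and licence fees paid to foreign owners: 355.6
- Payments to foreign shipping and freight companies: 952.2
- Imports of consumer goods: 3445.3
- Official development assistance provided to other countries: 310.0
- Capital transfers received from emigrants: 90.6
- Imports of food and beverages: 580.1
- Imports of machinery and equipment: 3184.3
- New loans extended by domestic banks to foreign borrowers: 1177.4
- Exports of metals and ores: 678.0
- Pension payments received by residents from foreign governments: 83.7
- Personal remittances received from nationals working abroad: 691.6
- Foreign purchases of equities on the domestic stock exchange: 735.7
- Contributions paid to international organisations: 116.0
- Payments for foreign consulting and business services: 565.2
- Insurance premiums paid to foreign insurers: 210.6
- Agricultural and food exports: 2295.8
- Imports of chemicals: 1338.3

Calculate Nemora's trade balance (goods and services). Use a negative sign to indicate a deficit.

-8967.1

Goods: -3184.3 - 3445.3 - 1309.3 + 678.0 - 1338.3 - 580.1 + 2295.8 = -6883.5
Services: -210.6 - 355.6 - 952.2 - 565.2 = -2083.6
Trade balance = -6883.5 + (-2083.6) = -8967.1
(Excluded from the trade balance — capital account: sale of embassy land to a foreign government 102.6, capital transfers received from emigrants 90.6; secondary income: official development assistance provided to other countries 310.0, pension payments received by residents from foreign governments 83.7, personal remittances received from nationals working abroad 691.6, contributions paid to international organisations 116.0; financial account: new loans extended by domestic banks to foreign borrowers 1177.4, foreign purchases of equities on the domestic stock exchange 735.7.)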